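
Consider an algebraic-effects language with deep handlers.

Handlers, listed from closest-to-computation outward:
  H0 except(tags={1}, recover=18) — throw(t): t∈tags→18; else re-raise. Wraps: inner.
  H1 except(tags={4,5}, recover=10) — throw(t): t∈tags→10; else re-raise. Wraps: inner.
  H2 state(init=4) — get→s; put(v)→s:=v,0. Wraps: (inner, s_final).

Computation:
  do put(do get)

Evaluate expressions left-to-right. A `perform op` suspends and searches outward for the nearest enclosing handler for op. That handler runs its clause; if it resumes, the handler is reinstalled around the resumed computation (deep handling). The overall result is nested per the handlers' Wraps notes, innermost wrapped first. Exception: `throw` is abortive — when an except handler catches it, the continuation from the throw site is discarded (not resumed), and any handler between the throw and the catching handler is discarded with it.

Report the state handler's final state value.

Evaluation trace:
get @ H2 ⇒ 4
put(4) @ H2 ⇒ s:=4
H0 returns 0
H1 returns 0
H2 returns (0, 4)
= (0, 4)

Answer: 4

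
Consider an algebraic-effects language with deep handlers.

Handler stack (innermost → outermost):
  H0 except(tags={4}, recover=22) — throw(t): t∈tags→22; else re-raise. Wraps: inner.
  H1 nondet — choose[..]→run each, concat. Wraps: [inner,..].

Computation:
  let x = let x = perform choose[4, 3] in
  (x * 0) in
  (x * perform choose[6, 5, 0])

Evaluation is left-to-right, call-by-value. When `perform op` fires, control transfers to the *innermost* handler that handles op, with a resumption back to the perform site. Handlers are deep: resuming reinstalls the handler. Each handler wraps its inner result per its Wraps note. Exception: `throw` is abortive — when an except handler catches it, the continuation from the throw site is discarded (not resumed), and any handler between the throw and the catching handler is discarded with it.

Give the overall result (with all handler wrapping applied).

Step-by-step:
choose[4, 3] @ H1
  branch[0] choose=4:
    choose[6, 5, 0] @ H1
      branch[0] choose=6:
        H0 returns 0
        H1 returns [0]
      branch[1] choose=5:
        H0 returns 0
        H1 returns [0]
      branch[2] choose=0:
        H0 returns 0
        H1 returns [0]
  branch[1] choose=3:
    choose[6, 5, 0] @ H1
      branch[0] choose=6:
        H0 returns 0
        H1 returns [0]
      branch[1] choose=5:
        H0 returns 0
        H1 returns [0]
      branch[2] choose=0:
        H0 returns 0
        H1 returns [0]
= [0, 0, 0, 0, 0, 0]

Answer: [0, 0, 0, 0, 0, 0]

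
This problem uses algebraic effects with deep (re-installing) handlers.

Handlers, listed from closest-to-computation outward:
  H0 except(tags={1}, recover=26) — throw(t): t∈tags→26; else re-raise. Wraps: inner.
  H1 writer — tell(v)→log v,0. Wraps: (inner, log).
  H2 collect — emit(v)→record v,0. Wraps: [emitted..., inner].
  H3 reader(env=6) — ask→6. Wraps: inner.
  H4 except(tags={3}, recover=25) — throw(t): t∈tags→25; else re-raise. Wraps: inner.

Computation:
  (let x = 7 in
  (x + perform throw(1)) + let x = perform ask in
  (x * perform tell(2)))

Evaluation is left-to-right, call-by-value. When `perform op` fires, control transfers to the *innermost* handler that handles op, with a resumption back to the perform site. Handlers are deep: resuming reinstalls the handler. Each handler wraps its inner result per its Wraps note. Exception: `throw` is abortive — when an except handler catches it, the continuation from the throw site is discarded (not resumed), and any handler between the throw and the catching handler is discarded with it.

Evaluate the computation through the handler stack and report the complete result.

Working:
throw(1) @ H0 caught ⇒ 26
H1 returns (26, ())
H2 returns [(26, ())]
H3 returns [(26, ())]
H4 returns [(26, ())]
= [(26, ())]

Answer: [(26, ())]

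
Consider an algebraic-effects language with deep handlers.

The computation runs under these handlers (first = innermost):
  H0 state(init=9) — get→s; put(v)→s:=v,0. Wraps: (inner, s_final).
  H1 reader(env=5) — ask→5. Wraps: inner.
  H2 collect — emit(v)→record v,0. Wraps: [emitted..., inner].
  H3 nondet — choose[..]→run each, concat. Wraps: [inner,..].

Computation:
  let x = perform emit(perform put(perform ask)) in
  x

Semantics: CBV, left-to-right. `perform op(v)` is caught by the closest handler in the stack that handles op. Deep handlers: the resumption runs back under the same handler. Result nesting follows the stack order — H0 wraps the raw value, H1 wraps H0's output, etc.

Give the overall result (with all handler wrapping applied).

Step-by-step:
ask @ H1 ⇒ 5
put(5) @ H0 ⇒ s:=5
emit(0) @ H2 ⇒ out+=0
H0 returns (0, 5)
H1 returns (0, 5)
H2 returns [0, (0, 5)]
H3 returns [[0, (0, 5)]]
= [[0, (0, 5)]]

Answer: [[0, (0, 5)]]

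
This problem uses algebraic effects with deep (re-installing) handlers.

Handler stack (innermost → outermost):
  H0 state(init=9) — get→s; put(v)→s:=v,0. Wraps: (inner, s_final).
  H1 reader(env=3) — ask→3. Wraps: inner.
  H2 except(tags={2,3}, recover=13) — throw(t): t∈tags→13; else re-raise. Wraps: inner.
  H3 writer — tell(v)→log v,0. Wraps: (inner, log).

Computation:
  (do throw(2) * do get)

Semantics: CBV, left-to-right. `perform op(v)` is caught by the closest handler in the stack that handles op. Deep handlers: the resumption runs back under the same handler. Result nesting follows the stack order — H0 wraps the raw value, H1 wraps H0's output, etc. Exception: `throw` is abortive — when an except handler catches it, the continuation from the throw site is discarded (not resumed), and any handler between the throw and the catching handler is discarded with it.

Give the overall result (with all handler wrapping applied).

Answer: (13, ())

Evaluation trace:
throw(2) @ H2 caught ⇒ 13
H3 returns (13, ())
= (13, ())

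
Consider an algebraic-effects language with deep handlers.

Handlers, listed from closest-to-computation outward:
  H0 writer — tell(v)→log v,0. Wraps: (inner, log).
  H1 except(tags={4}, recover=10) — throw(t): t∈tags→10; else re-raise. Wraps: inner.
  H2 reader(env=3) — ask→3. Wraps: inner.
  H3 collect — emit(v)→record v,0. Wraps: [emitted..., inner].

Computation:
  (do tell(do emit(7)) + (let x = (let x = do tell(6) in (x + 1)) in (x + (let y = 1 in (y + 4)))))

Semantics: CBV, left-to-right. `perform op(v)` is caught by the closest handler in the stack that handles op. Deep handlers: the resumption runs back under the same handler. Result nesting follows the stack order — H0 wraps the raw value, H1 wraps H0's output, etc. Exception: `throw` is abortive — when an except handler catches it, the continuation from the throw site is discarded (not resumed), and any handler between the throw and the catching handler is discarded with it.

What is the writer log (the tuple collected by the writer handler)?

Answer: (0, 6)

Step-by-step:
emit(7) @ H3 ⇒ out+=7
tell(0) @ H0 ⇒ log+=0
tell(6) @ H0 ⇒ log+=6
H0 returns (6, (0, 6))
H1 returns (6, (0, 6))
H2 returns (6, (0, 6))
H3 returns [7, (6, (0, 6))]
= [7, (6, (0, 6))]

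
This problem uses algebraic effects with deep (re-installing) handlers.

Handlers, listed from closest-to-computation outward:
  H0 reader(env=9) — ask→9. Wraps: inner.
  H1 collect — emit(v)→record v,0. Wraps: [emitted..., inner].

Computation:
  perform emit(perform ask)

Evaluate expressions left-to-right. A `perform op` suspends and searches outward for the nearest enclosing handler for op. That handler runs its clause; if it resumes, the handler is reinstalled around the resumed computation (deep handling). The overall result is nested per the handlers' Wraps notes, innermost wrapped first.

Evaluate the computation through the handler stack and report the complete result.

Answer: [9, 0]

Evaluation trace:
ask @ H0 ⇒ 9
emit(9) @ H1 ⇒ out+=9
H0 returns 0
H1 returns [9, 0]
= [9, 0]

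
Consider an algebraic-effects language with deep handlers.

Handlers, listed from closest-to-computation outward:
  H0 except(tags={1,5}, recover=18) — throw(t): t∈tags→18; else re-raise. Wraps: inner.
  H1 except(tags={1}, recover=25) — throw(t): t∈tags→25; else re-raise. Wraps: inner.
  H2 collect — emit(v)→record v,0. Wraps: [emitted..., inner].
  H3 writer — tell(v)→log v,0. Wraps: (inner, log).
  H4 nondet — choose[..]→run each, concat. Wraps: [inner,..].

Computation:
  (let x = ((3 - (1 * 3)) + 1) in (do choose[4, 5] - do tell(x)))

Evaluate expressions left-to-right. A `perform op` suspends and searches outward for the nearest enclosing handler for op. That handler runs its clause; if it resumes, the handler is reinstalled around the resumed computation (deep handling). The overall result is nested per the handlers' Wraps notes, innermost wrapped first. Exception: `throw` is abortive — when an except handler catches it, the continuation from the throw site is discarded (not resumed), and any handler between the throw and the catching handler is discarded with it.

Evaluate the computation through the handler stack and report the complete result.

Working:
choose[4, 5] @ H4
  branch[0] choose=4:
    tell(1) @ H3 ⇒ log+=1
    H0 returns 4
    H1 returns 4
    H2 returns [4]
    H3 returns ([4], (1))
    H4 returns [([4], (1))]
  branch[1] choose=5:
    tell(1) @ H3 ⇒ log+=1
    H0 returns 5
    H1 returns 5
    H2 returns [5]
    H3 returns ([5], (1))
    H4 returns [([5], (1))]
= [([4], (1)), ([5], (1))]

Answer: [([4], (1)), ([5], (1))]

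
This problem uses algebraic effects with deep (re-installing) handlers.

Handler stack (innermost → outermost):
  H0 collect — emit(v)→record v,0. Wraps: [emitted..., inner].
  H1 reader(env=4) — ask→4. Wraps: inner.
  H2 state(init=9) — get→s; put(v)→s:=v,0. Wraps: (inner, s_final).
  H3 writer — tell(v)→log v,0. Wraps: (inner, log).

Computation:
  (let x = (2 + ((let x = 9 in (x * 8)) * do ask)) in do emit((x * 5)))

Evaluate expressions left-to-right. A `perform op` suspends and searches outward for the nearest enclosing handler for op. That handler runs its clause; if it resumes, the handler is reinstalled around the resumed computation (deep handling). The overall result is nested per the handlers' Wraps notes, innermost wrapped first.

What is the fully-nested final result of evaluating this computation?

Answer: (([1450, 0], 9), ())

Evaluation trace:
ask @ H1 ⇒ 4
emit(1450) @ H0 ⇒ out+=1450
H0 returns [1450, 0]
H1 returns [1450, 0]
H2 returns ([1450, 0], 9)
H3 returns (([1450, 0], 9), ())
= (([1450, 0], 9), ())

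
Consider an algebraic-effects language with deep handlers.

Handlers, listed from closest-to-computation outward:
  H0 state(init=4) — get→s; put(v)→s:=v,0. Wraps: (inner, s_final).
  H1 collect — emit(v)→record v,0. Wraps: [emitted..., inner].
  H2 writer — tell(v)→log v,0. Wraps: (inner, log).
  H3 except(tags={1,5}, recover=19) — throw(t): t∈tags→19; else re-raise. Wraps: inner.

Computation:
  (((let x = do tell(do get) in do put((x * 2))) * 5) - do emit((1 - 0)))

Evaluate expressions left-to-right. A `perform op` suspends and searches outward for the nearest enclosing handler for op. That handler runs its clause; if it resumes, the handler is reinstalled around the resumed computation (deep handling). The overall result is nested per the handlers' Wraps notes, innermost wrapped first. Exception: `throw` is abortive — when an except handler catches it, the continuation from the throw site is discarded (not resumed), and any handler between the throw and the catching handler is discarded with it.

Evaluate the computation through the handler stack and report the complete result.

Answer: ([1, (0, 0)], (4))

Step-by-step:
get @ H0 ⇒ 4
tell(4) @ H2 ⇒ log+=4
put(0) @ H0 ⇒ s:=0
emit(1) @ H1 ⇒ out+=1
H0 returns (0, 0)
H1 returns [1, (0, 0)]
H2 returns ([1, (0, 0)], (4))
H3 returns ([1, (0, 0)], (4))
= ([1, (0, 0)], (4))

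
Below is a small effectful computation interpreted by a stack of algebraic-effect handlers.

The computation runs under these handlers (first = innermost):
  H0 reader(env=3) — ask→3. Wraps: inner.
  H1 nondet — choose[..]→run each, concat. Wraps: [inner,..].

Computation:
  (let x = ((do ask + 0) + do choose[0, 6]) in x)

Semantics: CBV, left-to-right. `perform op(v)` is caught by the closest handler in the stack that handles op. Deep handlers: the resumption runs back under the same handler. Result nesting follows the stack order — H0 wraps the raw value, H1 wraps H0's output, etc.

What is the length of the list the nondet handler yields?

Working:
ask @ H0 ⇒ 3
choose[0, 6] @ H1
  branch[0] choose=0:
    H0 returns 3
    H1 returns [3]
  branch[1] choose=6:
    H0 returns 9
    H1 returns [9]
= [3, 9]

Answer: 2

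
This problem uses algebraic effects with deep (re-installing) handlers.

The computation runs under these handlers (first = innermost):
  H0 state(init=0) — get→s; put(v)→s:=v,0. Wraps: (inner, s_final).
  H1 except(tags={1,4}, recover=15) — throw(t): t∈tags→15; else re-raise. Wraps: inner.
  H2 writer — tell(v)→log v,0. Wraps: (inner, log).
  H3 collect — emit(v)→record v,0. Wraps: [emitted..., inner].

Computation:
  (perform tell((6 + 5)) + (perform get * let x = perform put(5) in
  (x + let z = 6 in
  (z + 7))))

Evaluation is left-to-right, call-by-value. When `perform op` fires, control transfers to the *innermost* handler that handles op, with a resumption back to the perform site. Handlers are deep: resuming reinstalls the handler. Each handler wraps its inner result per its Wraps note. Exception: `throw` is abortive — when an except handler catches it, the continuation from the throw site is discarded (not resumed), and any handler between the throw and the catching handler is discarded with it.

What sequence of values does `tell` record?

Step-by-step:
tell(11) @ H2 ⇒ log+=11
get @ H0 ⇒ 0
put(5) @ H0 ⇒ s:=5
H0 returns (0, 5)
H1 returns (0, 5)
H2 returns ((0, 5), (11))
H3 returns [((0, 5), (11))]
= [((0, 5), (11))]

Answer: (11)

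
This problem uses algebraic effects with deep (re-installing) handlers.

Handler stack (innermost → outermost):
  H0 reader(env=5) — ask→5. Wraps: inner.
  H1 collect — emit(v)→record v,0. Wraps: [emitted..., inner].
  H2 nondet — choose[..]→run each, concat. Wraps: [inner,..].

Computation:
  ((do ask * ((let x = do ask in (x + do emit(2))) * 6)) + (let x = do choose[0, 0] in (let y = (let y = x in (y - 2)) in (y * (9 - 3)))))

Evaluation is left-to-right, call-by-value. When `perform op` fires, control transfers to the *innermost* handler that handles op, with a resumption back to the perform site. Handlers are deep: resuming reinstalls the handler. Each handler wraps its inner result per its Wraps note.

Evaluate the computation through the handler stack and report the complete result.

Answer: [[2, 138], [2, 138]]

Step-by-step:
ask @ H0 ⇒ 5
ask @ H0 ⇒ 5
emit(2) @ H1 ⇒ out+=2
choose[0, 0] @ H2
  branch[0] choose=0:
    H0 returns 138
    H1 returns [2, 138]
    H2 returns [[2, 138]]
  branch[1] choose=0:
    H0 returns 138
    H1 returns [2, 138]
    H2 returns [[2, 138]]
= [[2, 138], [2, 138]]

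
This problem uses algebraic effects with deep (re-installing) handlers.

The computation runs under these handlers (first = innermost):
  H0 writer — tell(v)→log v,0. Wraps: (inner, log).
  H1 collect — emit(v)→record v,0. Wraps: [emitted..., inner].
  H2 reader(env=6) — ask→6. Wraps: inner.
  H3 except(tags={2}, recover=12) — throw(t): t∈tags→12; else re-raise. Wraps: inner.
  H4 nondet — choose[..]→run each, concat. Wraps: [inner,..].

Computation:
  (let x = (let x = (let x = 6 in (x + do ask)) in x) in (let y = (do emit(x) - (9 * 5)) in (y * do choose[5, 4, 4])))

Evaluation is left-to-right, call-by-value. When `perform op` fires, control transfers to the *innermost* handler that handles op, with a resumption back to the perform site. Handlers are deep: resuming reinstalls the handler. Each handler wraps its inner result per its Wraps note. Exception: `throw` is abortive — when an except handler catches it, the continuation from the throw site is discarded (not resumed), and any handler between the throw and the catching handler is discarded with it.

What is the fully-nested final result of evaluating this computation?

Answer: [[12, (-225, ())], [12, (-180, ())], [12, (-180, ())]]

Evaluation trace:
ask @ H2 ⇒ 6
emit(12) @ H1 ⇒ out+=12
choose[5, 4, 4] @ H4
  branch[0] choose=5:
    H0 returns (-225, ())
    H1 returns [12, (-225, ())]
    H2 returns [12, (-225, ())]
    H3 returns [12, (-225, ())]
    H4 returns [[12, (-225, ())]]
  branch[1] choose=4:
    H0 returns (-180, ())
    H1 returns [12, (-180, ())]
    H2 returns [12, (-180, ())]
    H3 returns [12, (-180, ())]
    H4 returns [[12, (-180, ())]]
  branch[2] choose=4:
    H0 returns (-180, ())
    H1 returns [12, (-180, ())]
    H2 returns [12, (-180, ())]
    H3 returns [12, (-180, ())]
    H4 returns [[12, (-180, ())]]
= [[12, (-225, ())], [12, (-180, ())], [12, (-180, ())]]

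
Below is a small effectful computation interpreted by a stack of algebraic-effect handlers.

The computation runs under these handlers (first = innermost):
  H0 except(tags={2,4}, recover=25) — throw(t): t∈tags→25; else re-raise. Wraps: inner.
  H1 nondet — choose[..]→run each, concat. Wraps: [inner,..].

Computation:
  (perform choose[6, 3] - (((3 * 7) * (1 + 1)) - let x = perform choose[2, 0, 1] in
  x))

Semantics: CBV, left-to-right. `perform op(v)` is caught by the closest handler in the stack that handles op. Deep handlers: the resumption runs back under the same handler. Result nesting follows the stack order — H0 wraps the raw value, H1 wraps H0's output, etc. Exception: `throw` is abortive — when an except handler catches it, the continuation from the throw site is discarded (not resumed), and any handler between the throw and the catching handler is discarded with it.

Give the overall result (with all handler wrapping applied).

Answer: [-34, -36, -35, -37, -39, -38]

Step-by-step:
choose[6, 3] @ H1
  branch[0] choose=6:
    choose[2, 0, 1] @ H1
      branch[0] choose=2:
        H0 returns -34
        H1 returns [-34]
      branch[1] choose=0:
        H0 returns -36
        H1 returns [-36]
      branch[2] choose=1:
        H0 returns -35
        H1 returns [-35]
  branch[1] choose=3:
    choose[2, 0, 1] @ H1
      branch[0] choose=2:
        H0 returns -37
        H1 returns [-37]
      branch[1] choose=0:
        H0 returns -39
        H1 returns [-39]
      branch[2] choose=1:
        H0 returns -38
        H1 returns [-38]
= [-34, -36, -35, -37, -39, -38]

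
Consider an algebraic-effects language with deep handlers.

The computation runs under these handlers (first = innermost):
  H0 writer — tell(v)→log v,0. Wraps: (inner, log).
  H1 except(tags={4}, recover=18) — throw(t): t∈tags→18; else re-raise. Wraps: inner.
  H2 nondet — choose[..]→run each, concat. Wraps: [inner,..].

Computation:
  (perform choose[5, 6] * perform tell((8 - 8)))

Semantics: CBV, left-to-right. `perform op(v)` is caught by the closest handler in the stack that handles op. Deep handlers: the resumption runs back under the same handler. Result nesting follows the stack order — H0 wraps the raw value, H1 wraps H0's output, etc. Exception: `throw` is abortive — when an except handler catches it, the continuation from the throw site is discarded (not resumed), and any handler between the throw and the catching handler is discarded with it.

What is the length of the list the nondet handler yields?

Evaluation trace:
choose[5, 6] @ H2
  branch[0] choose=5:
    tell(0) @ H0 ⇒ log+=0
    H0 returns (0, (0))
    H1 returns (0, (0))
    H2 returns [(0, (0))]
  branch[1] choose=6:
    tell(0) @ H0 ⇒ log+=0
    H0 returns (0, (0))
    H1 returns (0, (0))
    H2 returns [(0, (0))]
= [(0, (0)), (0, (0))]

Answer: 2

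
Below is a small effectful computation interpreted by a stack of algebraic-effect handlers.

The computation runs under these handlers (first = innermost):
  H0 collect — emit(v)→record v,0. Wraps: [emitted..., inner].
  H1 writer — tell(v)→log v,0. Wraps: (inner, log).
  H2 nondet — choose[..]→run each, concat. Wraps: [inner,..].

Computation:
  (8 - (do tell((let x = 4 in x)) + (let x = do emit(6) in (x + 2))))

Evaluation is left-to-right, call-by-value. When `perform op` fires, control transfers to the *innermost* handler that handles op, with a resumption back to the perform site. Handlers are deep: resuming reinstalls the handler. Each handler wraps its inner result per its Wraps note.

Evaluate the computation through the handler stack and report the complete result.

Answer: [([6, 6], (4))]

Working:
tell(4) @ H1 ⇒ log+=4
emit(6) @ H0 ⇒ out+=6
H0 returns [6, 6]
H1 returns ([6, 6], (4))
H2 returns [([6, 6], (4))]
= [([6, 6], (4))]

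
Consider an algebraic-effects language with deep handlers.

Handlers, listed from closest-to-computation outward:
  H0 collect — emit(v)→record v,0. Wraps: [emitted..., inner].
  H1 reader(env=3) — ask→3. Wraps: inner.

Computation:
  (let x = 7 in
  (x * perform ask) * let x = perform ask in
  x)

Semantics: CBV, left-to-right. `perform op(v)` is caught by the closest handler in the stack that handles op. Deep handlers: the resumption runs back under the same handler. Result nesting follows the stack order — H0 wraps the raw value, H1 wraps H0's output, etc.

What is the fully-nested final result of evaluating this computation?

Working:
ask @ H1 ⇒ 3
ask @ H1 ⇒ 3
H0 returns [63]
H1 returns [63]
= [63]

Answer: [63]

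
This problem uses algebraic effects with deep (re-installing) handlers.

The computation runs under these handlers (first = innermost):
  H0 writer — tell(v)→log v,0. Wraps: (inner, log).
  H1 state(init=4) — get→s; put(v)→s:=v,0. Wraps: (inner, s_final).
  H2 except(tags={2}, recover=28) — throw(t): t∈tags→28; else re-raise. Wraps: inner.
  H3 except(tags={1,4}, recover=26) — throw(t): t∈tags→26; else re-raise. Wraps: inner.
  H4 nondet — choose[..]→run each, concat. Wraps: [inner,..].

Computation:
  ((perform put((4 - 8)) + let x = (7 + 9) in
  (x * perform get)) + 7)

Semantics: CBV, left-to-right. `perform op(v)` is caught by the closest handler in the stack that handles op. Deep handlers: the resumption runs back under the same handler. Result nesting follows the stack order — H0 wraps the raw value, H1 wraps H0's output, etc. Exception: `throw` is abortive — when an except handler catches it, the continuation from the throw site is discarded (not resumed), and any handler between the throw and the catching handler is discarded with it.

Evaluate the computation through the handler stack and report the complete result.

Evaluation trace:
put(-4) @ H1 ⇒ s:=-4
get @ H1 ⇒ -4
H0 returns (-57, ())
H1 returns ((-57, ()), -4)
H2 returns ((-57, ()), -4)
H3 returns ((-57, ()), -4)
H4 returns [((-57, ()), -4)]
= [((-57, ()), -4)]

Answer: [((-57, ()), -4)]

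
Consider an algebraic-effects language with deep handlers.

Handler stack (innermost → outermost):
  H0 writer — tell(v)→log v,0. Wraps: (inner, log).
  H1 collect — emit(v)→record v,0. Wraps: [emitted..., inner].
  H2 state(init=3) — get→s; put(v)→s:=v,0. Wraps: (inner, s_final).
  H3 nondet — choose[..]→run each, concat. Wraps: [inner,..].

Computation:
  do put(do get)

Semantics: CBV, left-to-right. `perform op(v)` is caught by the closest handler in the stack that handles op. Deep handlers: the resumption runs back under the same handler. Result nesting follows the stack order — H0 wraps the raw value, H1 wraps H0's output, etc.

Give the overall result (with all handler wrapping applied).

Evaluation trace:
get @ H2 ⇒ 3
put(3) @ H2 ⇒ s:=3
H0 returns (0, ())
H1 returns [(0, ())]
H2 returns ([(0, ())], 3)
H3 returns [([(0, ())], 3)]
= [([(0, ())], 3)]

Answer: [([(0, ())], 3)]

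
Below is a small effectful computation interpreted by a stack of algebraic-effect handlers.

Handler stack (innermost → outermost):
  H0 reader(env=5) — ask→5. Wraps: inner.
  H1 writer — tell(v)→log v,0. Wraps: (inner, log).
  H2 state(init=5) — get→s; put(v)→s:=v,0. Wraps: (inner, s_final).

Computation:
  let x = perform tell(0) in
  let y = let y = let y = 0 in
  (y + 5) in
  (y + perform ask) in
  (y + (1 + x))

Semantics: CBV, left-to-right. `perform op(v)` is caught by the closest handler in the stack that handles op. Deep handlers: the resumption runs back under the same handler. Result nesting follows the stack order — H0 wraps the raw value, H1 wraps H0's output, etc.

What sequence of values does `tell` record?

Evaluation trace:
tell(0) @ H1 ⇒ log+=0
ask @ H0 ⇒ 5
H0 returns 11
H1 returns (11, (0))
H2 returns ((11, (0)), 5)
= ((11, (0)), 5)

Answer: (0)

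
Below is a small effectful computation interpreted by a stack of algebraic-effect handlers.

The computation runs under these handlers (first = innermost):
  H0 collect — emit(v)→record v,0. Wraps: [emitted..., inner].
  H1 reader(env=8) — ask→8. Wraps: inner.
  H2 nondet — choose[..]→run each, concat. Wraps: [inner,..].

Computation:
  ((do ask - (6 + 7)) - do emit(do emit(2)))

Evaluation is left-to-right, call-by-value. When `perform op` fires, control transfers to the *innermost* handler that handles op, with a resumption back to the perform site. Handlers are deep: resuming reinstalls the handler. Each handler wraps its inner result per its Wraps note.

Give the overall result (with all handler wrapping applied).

Step-by-step:
ask @ H1 ⇒ 8
emit(2) @ H0 ⇒ out+=2
emit(0) @ H0 ⇒ out+=0
H0 returns [2, 0, -5]
H1 returns [2, 0, -5]
H2 returns [[2, 0, -5]]
= [[2, 0, -5]]

Answer: [[2, 0, -5]]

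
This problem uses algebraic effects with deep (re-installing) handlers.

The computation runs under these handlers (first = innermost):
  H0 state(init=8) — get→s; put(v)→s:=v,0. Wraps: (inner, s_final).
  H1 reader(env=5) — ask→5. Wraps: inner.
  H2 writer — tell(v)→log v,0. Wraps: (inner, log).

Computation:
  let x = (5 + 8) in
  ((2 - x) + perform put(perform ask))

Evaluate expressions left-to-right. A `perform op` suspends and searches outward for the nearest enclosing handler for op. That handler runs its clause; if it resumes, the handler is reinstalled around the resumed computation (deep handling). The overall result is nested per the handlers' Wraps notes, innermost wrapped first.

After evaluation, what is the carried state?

Step-by-step:
ask @ H1 ⇒ 5
put(5) @ H0 ⇒ s:=5
H0 returns (-11, 5)
H1 returns (-11, 5)
H2 returns ((-11, 5), ())
= ((-11, 5), ())

Answer: 5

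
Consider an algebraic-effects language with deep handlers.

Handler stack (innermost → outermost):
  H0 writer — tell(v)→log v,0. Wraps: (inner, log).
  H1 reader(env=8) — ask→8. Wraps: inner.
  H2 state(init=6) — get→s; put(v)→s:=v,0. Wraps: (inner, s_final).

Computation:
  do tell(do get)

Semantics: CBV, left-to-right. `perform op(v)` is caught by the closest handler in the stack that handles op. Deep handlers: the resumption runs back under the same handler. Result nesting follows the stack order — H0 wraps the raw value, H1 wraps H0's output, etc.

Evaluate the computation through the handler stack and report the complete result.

Evaluation trace:
get @ H2 ⇒ 6
tell(6) @ H0 ⇒ log+=6
H0 returns (0, (6))
H1 returns (0, (6))
H2 returns ((0, (6)), 6)
= ((0, (6)), 6)

Answer: ((0, (6)), 6)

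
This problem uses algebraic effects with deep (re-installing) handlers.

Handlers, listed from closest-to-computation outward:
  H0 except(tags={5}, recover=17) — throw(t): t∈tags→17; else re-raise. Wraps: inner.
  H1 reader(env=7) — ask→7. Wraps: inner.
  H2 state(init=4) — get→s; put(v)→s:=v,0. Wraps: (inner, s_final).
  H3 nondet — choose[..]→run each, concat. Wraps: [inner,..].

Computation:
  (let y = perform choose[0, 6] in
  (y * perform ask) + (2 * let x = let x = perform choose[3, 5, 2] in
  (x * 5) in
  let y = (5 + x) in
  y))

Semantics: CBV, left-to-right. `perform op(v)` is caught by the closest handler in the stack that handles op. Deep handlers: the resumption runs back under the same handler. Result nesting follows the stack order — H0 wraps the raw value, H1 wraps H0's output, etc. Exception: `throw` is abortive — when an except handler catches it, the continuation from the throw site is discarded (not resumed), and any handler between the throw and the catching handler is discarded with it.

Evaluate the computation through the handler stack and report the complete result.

Working:
choose[0, 6] @ H3
  branch[0] choose=0:
    ask @ H1 ⇒ 7
    choose[3, 5, 2] @ H3
      branch[0] choose=3:
        H0 returns 40
        H1 returns 40
        H2 returns (40, 4)
        H3 returns [(40, 4)]
      branch[1] choose=5:
        H0 returns 60
        H1 returns 60
        H2 returns (60, 4)
        H3 returns [(60, 4)]
      branch[2] choose=2:
        H0 returns 30
        H1 returns 30
        H2 returns (30, 4)
        H3 returns [(30, 4)]
  branch[1] choose=6:
    ask @ H1 ⇒ 7
    choose[3, 5, 2] @ H3
      branch[0] choose=3:
        H0 returns 82
        H1 returns 82
        H2 returns (82, 4)
        H3 returns [(82, 4)]
      branch[1] choose=5:
        H0 returns 102
        H1 returns 102
        H2 returns (102, 4)
        H3 returns [(102, 4)]
      branch[2] choose=2:
        H0 returns 72
        H1 returns 72
        H2 returns (72, 4)
        H3 returns [(72, 4)]
= [(40, 4), (60, 4), (30, 4), (82, 4), (102, 4), (72, 4)]

Answer: [(40, 4), (60, 4), (30, 4), (82, 4), (102, 4), (72, 4)]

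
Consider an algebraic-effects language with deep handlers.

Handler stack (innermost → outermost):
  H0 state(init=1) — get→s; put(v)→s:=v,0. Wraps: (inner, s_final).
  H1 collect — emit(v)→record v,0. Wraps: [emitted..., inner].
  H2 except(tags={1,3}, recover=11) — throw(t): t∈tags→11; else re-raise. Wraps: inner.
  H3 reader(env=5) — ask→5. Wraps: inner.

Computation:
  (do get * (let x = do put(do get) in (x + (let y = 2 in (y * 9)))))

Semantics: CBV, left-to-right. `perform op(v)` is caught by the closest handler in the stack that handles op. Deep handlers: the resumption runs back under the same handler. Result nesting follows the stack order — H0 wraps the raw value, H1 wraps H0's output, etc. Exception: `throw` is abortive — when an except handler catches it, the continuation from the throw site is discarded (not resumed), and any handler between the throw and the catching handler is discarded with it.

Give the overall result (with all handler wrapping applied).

Answer: [(18, 1)]

Working:
get @ H0 ⇒ 1
get @ H0 ⇒ 1
put(1) @ H0 ⇒ s:=1
H0 returns (18, 1)
H1 returns [(18, 1)]
H2 returns [(18, 1)]
H3 returns [(18, 1)]
= [(18, 1)]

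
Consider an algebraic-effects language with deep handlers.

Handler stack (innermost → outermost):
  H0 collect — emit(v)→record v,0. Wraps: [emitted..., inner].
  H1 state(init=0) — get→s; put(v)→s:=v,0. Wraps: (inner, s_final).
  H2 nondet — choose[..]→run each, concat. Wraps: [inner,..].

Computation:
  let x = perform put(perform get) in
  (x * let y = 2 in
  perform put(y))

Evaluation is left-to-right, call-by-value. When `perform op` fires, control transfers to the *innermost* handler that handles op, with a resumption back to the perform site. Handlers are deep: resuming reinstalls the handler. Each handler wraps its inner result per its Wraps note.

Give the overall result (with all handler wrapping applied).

Answer: [([0], 2)]

Evaluation trace:
get @ H1 ⇒ 0
put(0) @ H1 ⇒ s:=0
put(2) @ H1 ⇒ s:=2
H0 returns [0]
H1 returns ([0], 2)
H2 returns [([0], 2)]
= [([0], 2)]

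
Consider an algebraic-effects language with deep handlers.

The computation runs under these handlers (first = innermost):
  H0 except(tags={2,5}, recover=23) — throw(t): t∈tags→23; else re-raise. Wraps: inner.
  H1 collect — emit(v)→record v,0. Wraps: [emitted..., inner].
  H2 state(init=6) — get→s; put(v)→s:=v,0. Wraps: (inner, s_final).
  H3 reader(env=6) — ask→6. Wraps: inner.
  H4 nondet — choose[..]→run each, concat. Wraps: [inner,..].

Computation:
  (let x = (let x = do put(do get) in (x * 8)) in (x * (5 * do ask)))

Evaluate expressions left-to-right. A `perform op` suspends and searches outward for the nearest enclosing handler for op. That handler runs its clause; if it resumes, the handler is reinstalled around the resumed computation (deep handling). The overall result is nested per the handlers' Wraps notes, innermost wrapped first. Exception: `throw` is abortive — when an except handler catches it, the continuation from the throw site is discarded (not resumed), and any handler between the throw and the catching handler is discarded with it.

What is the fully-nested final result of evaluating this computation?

Step-by-step:
get @ H2 ⇒ 6
put(6) @ H2 ⇒ s:=6
ask @ H3 ⇒ 6
H0 returns 0
H1 returns [0]
H2 returns ([0], 6)
H3 returns ([0], 6)
H4 returns [([0], 6)]
= [([0], 6)]

Answer: [([0], 6)]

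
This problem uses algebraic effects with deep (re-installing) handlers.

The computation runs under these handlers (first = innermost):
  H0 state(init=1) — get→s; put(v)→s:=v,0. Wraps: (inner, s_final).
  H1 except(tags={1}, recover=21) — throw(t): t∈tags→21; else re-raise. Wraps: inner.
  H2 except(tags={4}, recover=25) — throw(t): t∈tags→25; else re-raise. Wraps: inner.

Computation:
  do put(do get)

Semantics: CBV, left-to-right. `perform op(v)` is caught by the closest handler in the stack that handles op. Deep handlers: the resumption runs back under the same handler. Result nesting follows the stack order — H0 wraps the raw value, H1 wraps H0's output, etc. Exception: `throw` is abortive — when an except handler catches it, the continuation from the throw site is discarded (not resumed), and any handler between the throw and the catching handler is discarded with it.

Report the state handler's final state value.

Answer: 1

Step-by-step:
get @ H0 ⇒ 1
put(1) @ H0 ⇒ s:=1
H0 returns (0, 1)
H1 returns (0, 1)
H2 returns (0, 1)
= (0, 1)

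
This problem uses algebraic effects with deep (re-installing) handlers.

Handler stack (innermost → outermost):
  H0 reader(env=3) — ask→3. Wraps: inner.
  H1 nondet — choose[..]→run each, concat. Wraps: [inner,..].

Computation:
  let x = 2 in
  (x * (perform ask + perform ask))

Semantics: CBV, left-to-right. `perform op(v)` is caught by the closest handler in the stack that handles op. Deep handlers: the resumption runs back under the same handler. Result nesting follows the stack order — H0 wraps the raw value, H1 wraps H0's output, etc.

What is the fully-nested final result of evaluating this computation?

Working:
ask @ H0 ⇒ 3
ask @ H0 ⇒ 3
H0 returns 12
H1 returns [12]
= [12]

Answer: [12]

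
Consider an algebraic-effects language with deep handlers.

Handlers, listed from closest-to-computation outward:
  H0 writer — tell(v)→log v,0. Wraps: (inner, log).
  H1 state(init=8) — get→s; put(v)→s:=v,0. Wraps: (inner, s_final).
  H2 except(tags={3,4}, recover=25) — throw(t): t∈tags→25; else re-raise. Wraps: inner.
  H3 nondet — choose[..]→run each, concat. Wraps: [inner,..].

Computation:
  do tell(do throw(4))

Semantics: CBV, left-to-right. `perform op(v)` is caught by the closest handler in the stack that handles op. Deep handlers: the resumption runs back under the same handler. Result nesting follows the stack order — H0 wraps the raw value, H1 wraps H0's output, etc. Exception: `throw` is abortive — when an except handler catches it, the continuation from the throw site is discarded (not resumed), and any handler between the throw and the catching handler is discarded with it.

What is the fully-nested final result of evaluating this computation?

Answer: [25]

Step-by-step:
throw(4) @ H2 caught ⇒ 25
H3 returns [25]
= [25]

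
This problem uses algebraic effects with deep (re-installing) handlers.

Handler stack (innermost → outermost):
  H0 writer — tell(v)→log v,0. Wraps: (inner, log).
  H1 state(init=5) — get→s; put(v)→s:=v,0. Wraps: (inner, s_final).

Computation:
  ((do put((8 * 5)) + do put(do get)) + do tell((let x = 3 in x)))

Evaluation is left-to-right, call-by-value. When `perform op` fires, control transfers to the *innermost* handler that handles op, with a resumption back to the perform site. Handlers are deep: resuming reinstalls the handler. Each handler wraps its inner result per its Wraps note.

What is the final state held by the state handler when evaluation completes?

Working:
put(40) @ H1 ⇒ s:=40
get @ H1 ⇒ 40
put(40) @ H1 ⇒ s:=40
tell(3) @ H0 ⇒ log+=3
H0 returns (0, (3))
H1 returns ((0, (3)), 40)
= ((0, (3)), 40)

Answer: 40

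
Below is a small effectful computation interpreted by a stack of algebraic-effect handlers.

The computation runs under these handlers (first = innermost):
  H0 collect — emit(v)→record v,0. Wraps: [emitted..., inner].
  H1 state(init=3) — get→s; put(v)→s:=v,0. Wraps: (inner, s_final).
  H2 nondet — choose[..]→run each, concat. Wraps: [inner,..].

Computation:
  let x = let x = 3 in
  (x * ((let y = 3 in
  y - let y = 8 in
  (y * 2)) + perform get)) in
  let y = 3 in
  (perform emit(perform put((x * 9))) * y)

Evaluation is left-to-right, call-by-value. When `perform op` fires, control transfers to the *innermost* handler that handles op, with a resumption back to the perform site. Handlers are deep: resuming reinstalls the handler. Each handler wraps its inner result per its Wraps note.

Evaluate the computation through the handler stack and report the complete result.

Answer: [([0, 0], -270)]

Working:
get @ H1 ⇒ 3
put(-270) @ H1 ⇒ s:=-270
emit(0) @ H0 ⇒ out+=0
H0 returns [0, 0]
H1 returns ([0, 0], -270)
H2 returns [([0, 0], -270)]
= [([0, 0], -270)]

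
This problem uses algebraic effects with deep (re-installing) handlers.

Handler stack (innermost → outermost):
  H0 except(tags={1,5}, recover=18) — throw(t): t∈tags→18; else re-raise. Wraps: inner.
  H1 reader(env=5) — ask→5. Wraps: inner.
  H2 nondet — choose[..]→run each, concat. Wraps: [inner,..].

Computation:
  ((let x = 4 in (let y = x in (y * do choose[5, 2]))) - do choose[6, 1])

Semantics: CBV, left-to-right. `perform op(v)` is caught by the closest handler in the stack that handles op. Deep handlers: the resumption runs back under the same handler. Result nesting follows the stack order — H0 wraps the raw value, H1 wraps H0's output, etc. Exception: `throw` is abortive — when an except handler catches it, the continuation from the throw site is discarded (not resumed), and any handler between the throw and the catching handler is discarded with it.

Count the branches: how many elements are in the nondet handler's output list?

Answer: 4

Working:
choose[5, 2] @ H2
  branch[0] choose=5:
    choose[6, 1] @ H2
      branch[0] choose=6:
        H0 returns 14
        H1 returns 14
        H2 returns [14]
      branch[1] choose=1:
        H0 returns 19
        H1 returns 19
        H2 returns [19]
  branch[1] choose=2:
    choose[6, 1] @ H2
      branch[0] choose=6:
        H0 returns 2
        H1 returns 2
        H2 returns [2]
      branch[1] choose=1:
        H0 returns 7
        H1 returns 7
        H2 returns [7]
= [14, 19, 2, 7]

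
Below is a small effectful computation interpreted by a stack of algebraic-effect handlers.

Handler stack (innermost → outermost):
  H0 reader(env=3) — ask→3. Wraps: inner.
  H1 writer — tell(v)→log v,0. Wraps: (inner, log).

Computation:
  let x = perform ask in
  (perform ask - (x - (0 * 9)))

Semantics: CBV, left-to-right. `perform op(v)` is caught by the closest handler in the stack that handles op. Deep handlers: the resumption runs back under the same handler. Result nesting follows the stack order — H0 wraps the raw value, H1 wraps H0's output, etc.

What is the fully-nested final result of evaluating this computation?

Answer: (0, ())

Step-by-step:
ask @ H0 ⇒ 3
ask @ H0 ⇒ 3
H0 returns 0
H1 returns (0, ())
= (0, ())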